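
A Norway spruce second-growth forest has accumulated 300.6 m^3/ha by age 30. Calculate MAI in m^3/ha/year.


Formula: MAI = Total Volume / Stand Age
MAI = 300.6 m^3/ha / 30 years
MAI = 10.02 m^3/ha/year

10.02


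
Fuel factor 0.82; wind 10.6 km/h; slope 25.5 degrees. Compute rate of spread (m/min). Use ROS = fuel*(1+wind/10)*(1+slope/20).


Formula: ROS = fuel * (1 + wind/10) * (1 + slope/20)
Wind factor = 1 + 10.6/10 = 2.06
Slope factor = 1 + 25.5/20 = 2.275
ROS = 0.82 * 2.06 * 2.275 = 3.84 m/min

3.84


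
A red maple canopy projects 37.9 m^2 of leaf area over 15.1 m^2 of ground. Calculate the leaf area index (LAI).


Formula: LAI = total leaf area / ground area  (dimensionless)
LAI = 37.9 m^2 / 15.1 m^2
LAI = 2.51

2.51


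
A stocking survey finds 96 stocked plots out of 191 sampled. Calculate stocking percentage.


Formula: Stocking % = stocked plots / total plots * 100
Stocking = 96 / 191 * 100
Stocking = 0.5026 * 100 = 50.3%

50.3


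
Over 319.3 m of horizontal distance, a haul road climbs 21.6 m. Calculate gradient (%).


Formula: Gradient = rise / run * 100
Gradient = 21.6 / 319.3 * 100 = 6.8%

6.8


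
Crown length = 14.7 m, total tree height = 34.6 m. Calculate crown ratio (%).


Formula: Crown Ratio = (Crown Length / Total Height) * 100
CR = (14.7 m / 34.6 m) * 100
CR = 0.4249 * 100 = 42.5%

42.5


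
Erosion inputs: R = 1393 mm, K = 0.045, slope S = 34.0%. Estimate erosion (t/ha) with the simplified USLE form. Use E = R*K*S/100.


Formula: E = R * K * S / 100  (simplified USLE)
R * K = 1393 * 0.045 = 62.685
E = 62.685 * 34.0 / 100 = 21.31 t/ha

21.31


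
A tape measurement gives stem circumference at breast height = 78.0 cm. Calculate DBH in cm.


Formula: DBH = C / pi
DBH = 78.0 / pi
pi = 3.14159...
DBH = 24.8 cm

24.8


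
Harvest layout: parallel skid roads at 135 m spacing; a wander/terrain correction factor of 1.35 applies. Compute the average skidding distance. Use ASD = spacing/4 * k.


Formula: ASD = (spacing / 4) * correction
Uncorrected distance = spacing / 4 = 135 / 4 = 33.75 m
ASD = 33.75 * 1.35 = 46 m

46


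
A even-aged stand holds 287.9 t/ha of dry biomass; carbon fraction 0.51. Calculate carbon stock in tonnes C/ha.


Formula: Carbon Stock = Biomass * Carbon Fraction
C = 287.9 t/ha * 0.51
C = 146.8 t C/ha

146.8


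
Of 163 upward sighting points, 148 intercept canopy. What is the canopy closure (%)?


Formula: Canopy closure = covered points / total points * 100
Closure = 148 / 163 * 100
Closure = 0.908 * 100 = 90.8%

90.8


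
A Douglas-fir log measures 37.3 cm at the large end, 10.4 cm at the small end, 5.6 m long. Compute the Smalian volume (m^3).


Smalian: V = (A1 + A2)/2 * L,  A = pi*(D/200)^2
A1 = pi*(37.3/200)^2 = 0.109272 m^2
A2 = pi*(10.4/200)^2 = 0.008495 m^2
V = (0.109272+0.008495)/2*5.6 = 0.3297 m^3

0.3297


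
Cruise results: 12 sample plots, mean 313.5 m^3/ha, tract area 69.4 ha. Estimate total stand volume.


Formula: Total Volume = Mean Volume per ha * Total Area
Total Volume = 313.5 m^3/ha * 69.4 ha
Total Volume = 21757 m^3

21757


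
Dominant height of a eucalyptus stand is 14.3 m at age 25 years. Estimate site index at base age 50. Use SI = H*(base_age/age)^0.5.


Formula: SI = H_dom * (base_age / age)^0.5
Age ratio = 50 / 25 = 2.0
sqrt(age_ratio) = 1.41421
SI = 14.3 * 1.41421 = 20.2 m

20.2


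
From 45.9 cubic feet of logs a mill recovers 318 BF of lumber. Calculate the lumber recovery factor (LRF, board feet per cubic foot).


Formula: LRF = Lumber Output (BF) / Log Input (ft^3)
LRF = 318 BF / 45.9 ft^3
LRF = 6.93 BF/ft^3

6.93


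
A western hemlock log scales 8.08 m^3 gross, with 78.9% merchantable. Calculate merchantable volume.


Formula: MV = V_total * (merchantable_pct / 100)
Merchantable fraction = 78.9% / 100 = 0.789
MV = 8.08 m^3 * 0.789 = 6.375 m^3

6.375


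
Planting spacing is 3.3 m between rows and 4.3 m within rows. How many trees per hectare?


Formula: TPH = 10000 m^2/ha / (spacing_x * spacing_y)
Area per tree = 3.3 m * 4.3 m = 14.19 m^2
TPH = 10000 / 14.19 = 705 trees/ha

705


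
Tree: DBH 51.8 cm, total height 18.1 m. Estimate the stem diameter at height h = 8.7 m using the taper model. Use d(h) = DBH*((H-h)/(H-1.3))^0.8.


Taper: d(h) = DBH * ((H - h) / (H - 1.3))^0.8
Numerator = H - h = 18.1 - 8.7 = 9.4 m
Denominator = H - 1.3 = 18.1 - 1.3 = 16.8 m
Ratio = 9.4 / 16.8 = 0.55952
d = 51.8 * 0.55952^0.8 = 32.6 cm

32.6


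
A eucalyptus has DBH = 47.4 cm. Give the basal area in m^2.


Formula: BA = pi * (DBH/2)^2 / 10000  (cm^2 to m^2)
Radius = DBH/2 = 47.4/2 = 23.7 cm
BA = pi * 23.7^2 / 10000
   = 1764.6012 cm^2 / 10000
   = 0.1765 m^2

0.1765


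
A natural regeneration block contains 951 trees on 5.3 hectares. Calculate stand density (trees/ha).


Formula: Stand Density = N_trees / Area_ha
Density = 951 trees / 5.3 ha
Density = 179 trees/ha

179


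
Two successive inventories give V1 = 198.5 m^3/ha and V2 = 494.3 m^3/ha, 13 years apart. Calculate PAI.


Formula: PAI = (V_T2 - V_T1) / (T2 - T1)
Volume increment = 494.3 - 198.5 = 295.8 m^3/ha
PAI = 295.8 / 13 = 22.75 m^3/ha/year

22.75


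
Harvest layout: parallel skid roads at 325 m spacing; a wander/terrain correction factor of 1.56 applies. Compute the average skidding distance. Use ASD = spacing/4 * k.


Formula: ASD = (spacing / 4) * correction
Uncorrected distance = spacing / 4 = 325 / 4 = 81.25 m
ASD = 81.25 * 1.56 = 127 m

127


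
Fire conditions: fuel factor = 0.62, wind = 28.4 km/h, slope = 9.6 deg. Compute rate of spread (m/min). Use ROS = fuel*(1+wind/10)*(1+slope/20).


Formula: ROS = fuel * (1 + wind/10) * (1 + slope/20)
Wind factor = 1 + 28.4/10 = 3.84
Slope factor = 1 + 9.6/20 = 1.48
ROS = 0.62 * 3.84 * 1.48 = 3.52 m/min

3.52


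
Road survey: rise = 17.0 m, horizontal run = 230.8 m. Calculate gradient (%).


Formula: Gradient = rise / run * 100
Gradient = 17.0 / 230.8 * 100 = 7.4%

7.4


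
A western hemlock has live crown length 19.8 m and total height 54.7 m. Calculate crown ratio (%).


Formula: Crown Ratio = (Crown Length / Total Height) * 100
CR = (19.8 m / 54.7 m) * 100
CR = 0.362 * 100 = 36.2%

36.2


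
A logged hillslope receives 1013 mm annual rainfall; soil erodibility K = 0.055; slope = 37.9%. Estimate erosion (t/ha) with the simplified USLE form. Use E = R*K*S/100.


Formula: E = R * K * S / 100  (simplified USLE)
R * K = 1013 * 0.055 = 55.715
E = 55.715 * 37.9 / 100 = 21.12 t/ha

21.12


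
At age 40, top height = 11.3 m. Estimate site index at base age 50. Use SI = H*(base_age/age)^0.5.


Formula: SI = H_dom * (base_age / age)^0.5
Age ratio = 50 / 40 = 1.25
sqrt(age_ratio) = 1.11803
SI = 11.3 * 1.11803 = 12.6 m

12.6


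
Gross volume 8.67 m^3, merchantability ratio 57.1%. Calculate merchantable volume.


Formula: MV = V_total * (merchantable_pct / 100)
Merchantable fraction = 57.1% / 100 = 0.571
MV = 8.67 m^3 * 0.571 = 4.951 m^3

4.951


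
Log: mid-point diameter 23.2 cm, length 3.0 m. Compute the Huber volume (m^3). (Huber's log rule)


Huber: V = Am * L,  Am = pi*(Dm/200)^2
Am = pi*(23.2/200)^2 = 0.042273 m^2
V = 0.042273*3.0 = 0.1268 m^3

0.1268


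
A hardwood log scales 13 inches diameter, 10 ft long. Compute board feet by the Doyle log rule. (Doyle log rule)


Doyle: BF = (D - 4)^2 * L / 16
Adjusted diameter = 13 - 4 = 9 in
(D-4)^2 = 9^2 = 81
BF = 81 * 10 / 16 = 51 BF

51


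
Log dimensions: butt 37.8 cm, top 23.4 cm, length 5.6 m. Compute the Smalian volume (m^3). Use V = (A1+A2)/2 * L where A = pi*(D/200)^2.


Smalian: V = (A1 + A2)/2 * L,  A = pi*(D/200)^2
A1 = pi*(37.8/200)^2 = 0.112221 m^2
A2 = pi*(23.4/200)^2 = 0.043005 m^2
V = (0.112221+0.043005)/2*5.6 = 0.4346 m^3

0.4346


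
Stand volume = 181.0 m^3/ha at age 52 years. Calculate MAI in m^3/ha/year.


Formula: MAI = Total Volume / Stand Age
MAI = 181.0 m^3/ha / 52 years
MAI = 3.48 m^3/ha/year

3.48


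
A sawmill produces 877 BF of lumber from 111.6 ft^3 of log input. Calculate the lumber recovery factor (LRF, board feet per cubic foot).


Formula: LRF = Lumber Output (BF) / Log Input (ft^3)
LRF = 877 BF / 111.6 ft^3
LRF = 7.86 BF/ft^3

7.86


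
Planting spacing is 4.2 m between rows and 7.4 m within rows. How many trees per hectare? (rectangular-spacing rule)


Formula: TPH = 10000 m^2/ha / (spacing_x * spacing_y)
Area per tree = 4.2 m * 7.4 m = 31.08 m^2
TPH = 10000 / 31.08 = 322 trees/ha

322


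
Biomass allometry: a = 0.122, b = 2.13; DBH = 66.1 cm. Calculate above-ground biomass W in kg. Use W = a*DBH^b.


Formula: W = a * DBH^b  (allometric power law)
DBH^b = 66.1^2.13 = 7534.0606
W = 0.122 * 7534.0606 = 919.2 kg

919.2


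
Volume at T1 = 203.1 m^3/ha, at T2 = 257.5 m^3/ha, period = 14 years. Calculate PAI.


Formula: PAI = (V_T2 - V_T1) / (T2 - T1)
Volume increment = 257.5 - 203.1 = 54.4 m^3/ha
PAI = 54.4 / 14 = 3.89 m^3/ha/year

3.89


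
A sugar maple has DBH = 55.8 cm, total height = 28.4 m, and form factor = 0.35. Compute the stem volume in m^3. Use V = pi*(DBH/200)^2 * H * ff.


Formula: V = pi * (DBH/200)^2 * H * ff
Radius = DBH/200 = 55.8/200 = 0.279 m
Radius^2 = 0.279^2 = 0.077841 m^2
V = pi * 0.077841 * 28.4 * 0.35
V = 2.431 m^3

2.431


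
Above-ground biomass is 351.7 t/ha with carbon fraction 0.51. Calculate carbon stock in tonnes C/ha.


Formula: Carbon Stock = Biomass * Carbon Fraction
C = 351.7 t/ha * 0.51
C = 179.4 t C/ha

179.4


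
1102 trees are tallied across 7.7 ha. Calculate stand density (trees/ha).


Formula: Stand Density = N_trees / Area_ha
Density = 1102 trees / 7.7 ha
Density = 143 trees/ha

143


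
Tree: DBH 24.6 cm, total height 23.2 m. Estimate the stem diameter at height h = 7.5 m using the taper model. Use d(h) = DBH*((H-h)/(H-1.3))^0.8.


Taper: d(h) = DBH * ((H - h) / (H - 1.3))^0.8
Numerator = H - h = 23.2 - 7.5 = 15.7 m
Denominator = H - 1.3 = 23.2 - 1.3 = 21.9 m
Ratio = 15.7 / 21.9 = 0.71689
d = 24.6 * 0.71689^0.8 = 18.8 cm

18.8


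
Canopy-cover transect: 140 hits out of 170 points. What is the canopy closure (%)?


Formula: Canopy closure = covered points / total points * 100
Closure = 140 / 170 * 100
Closure = 0.8235 * 100 = 82.4%

82.4


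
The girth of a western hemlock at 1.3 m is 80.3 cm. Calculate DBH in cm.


Formula: DBH = C / pi
DBH = 80.3 / pi
pi = 3.14159...
DBH = 25.6 cm

25.6


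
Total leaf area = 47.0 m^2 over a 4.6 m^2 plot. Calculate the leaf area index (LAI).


Formula: LAI = total leaf area / ground area  (dimensionless)
LAI = 47.0 m^2 / 4.6 m^2
LAI = 10.22

10.22


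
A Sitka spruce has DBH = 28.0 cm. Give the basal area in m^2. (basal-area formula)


Formula: BA = pi * (DBH/2)^2 / 10000  (cm^2 to m^2)
Radius = DBH/2 = 28.0/2 = 14.0 cm
BA = pi * 14.0^2 / 10000
   = 615.7522 cm^2 / 10000
   = 0.0616 m^2

0.0616


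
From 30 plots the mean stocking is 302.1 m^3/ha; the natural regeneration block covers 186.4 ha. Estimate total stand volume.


Formula: Total Volume = Mean Volume per ha * Total Area
Total Volume = 302.1 m^3/ha * 186.4 ha
Total Volume = 56311 m^3

56311


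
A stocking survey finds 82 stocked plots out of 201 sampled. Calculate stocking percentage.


Formula: Stocking % = stocked plots / total plots * 100
Stocking = 82 / 201 * 100
Stocking = 0.408 * 100 = 40.8%

40.8


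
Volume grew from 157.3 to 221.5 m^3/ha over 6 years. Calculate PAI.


Formula: PAI = (V_T2 - V_T1) / (T2 - T1)
Volume increment = 221.5 - 157.3 = 64.2 m^3/ha
PAI = 64.2 / 6 = 10.7 m^3/ha/year

10.7


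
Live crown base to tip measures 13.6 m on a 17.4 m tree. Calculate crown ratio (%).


Formula: Crown Ratio = (Crown Length / Total Height) * 100
CR = (13.6 m / 17.4 m) * 100
CR = 0.7816 * 100 = 78.2%

78.2


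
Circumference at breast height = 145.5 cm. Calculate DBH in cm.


Formula: DBH = C / pi
DBH = 145.5 / pi
pi = 3.14159...
DBH = 46.3 cm

46.3


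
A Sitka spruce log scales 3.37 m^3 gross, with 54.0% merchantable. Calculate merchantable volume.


Formula: MV = V_total * (merchantable_pct / 100)
Merchantable fraction = 54.0% / 100 = 0.54
MV = 3.37 m^3 * 0.54 = 1.82 m^3

1.82


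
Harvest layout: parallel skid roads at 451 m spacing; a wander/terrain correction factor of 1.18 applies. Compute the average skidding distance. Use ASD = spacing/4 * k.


Formula: ASD = (spacing / 4) * correction
Uncorrected distance = spacing / 4 = 451 / 4 = 112.75 m
ASD = 112.75 * 1.18 = 133 m

133


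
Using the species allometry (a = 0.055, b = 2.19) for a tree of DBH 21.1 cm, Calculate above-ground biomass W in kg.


Formula: W = a * DBH^b  (allometric power law)
DBH^b = 21.1^2.19 = 794.6549
W = 0.055 * 794.6549 = 43.7 kg

43.7


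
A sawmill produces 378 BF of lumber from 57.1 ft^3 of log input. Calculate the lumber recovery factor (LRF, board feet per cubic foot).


Formula: LRF = Lumber Output (BF) / Log Input (ft^3)
LRF = 378 BF / 57.1 ft^3
LRF = 6.62 BF/ft^3

6.62


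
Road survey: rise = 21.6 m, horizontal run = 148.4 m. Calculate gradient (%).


Formula: Gradient = rise / run * 100
Gradient = 21.6 / 148.4 * 100 = 14.6%

14.6


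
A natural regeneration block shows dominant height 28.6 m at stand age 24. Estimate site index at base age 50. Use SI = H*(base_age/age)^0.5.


Formula: SI = H_dom * (base_age / age)^0.5
Age ratio = 50 / 24 = 2.08333
sqrt(age_ratio) = 1.44338
SI = 28.6 * 1.44338 = 41.3 m

41.3


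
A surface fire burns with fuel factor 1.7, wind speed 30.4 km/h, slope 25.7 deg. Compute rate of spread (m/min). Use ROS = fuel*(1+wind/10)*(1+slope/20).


Formula: ROS = fuel * (1 + wind/10) * (1 + slope/20)
Wind factor = 1 + 30.4/10 = 4.04
Slope factor = 1 + 25.7/20 = 2.285
ROS = 1.7 * 4.04 * 2.285 = 15.69 m/min

15.69


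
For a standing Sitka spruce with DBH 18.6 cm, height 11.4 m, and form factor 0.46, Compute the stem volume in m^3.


Formula: V = pi * (DBH/200)^2 * H * ff
Radius = DBH/200 = 18.6/200 = 0.093 m
Radius^2 = 0.093^2 = 0.008649 m^2
V = pi * 0.008649 * 11.4 * 0.46
V = 0.142 m^3

0.142


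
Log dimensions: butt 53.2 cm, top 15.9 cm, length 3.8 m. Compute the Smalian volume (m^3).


Smalian: V = (A1 + A2)/2 * L,  A = pi*(D/200)^2
A1 = pi*(53.2/200)^2 = 0.222287 m^2
A2 = pi*(15.9/200)^2 = 0.019856 m^2
V = (0.222287+0.019856)/2*3.8 = 0.4601 m^3

0.4601


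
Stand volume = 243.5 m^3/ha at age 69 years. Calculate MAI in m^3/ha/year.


Formula: MAI = Total Volume / Stand Age
MAI = 243.5 m^3/ha / 69 years
MAI = 3.53 m^3/ha/year

3.53


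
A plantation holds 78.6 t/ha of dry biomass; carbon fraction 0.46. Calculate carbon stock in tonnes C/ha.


Formula: Carbon Stock = Biomass * Carbon Fraction
C = 78.6 t/ha * 0.46
C = 36.2 t C/ha

36.2


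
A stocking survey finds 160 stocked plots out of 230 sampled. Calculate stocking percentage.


Formula: Stocking % = stocked plots / total plots * 100
Stocking = 160 / 230 * 100
Stocking = 0.6957 * 100 = 69.6%

69.6


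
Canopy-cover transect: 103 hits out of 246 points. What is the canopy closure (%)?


Formula: Canopy closure = covered points / total points * 100
Closure = 103 / 246 * 100
Closure = 0.4187 * 100 = 41.9%

41.9


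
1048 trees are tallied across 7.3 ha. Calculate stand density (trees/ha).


Formula: Stand Density = N_trees / Area_ha
Density = 1048 trees / 7.3 ha
Density = 144 trees/ha

144


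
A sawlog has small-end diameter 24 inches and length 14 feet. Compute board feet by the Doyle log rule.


Doyle: BF = (D - 4)^2 * L / 16
Adjusted diameter = 24 - 4 = 20 in
(D-4)^2 = 20^2 = 400
BF = 400 * 14 / 16 = 350 BF

350


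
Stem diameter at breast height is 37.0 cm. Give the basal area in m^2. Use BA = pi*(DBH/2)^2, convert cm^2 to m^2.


Formula: BA = pi * (DBH/2)^2 / 10000  (cm^2 to m^2)
Radius = DBH/2 = 37.0/2 = 18.5 cm
BA = pi * 18.5^2 / 10000
   = 1075.2101 cm^2 / 10000
   = 0.1075 m^2

0.1075


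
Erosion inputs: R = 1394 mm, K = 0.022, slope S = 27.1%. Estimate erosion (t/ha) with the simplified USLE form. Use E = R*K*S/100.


Formula: E = R * K * S / 100  (simplified USLE)
R * K = 1394 * 0.022 = 30.668
E = 30.668 * 27.1 / 100 = 8.31 t/ha

8.31


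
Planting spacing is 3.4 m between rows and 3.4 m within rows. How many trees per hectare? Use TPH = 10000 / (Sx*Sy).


Formula: TPH = 10000 m^2/ha / (spacing_x * spacing_y)
Area per tree = 3.4 m * 3.4 m = 11.56 m^2
TPH = 10000 / 11.56 = 865 trees/ha

865


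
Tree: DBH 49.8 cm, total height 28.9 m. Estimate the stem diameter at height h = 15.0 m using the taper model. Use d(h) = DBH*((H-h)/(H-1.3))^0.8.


Taper: d(h) = DBH * ((H - h) / (H - 1.3))^0.8
Numerator = H - h = 28.9 - 15.0 = 13.9 m
Denominator = H - 1.3 = 28.9 - 1.3 = 27.6 m
Ratio = 13.9 / 27.6 = 0.50362
d = 49.8 * 0.50362^0.8 = 28.8 cm

28.8


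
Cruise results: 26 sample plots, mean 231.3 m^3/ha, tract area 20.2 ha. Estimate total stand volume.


Formula: Total Volume = Mean Volume per ha * Total Area
Total Volume = 231.3 m^3/ha * 20.2 ha
Total Volume = 4672 m^3

4672


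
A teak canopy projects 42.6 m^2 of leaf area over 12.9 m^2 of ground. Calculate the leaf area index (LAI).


Formula: LAI = total leaf area / ground area  (dimensionless)
LAI = 42.6 m^2 / 12.9 m^2
LAI = 3.3

3.3


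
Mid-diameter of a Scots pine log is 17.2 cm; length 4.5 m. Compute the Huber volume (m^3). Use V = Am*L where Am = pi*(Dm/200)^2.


Huber: V = Am * L,  Am = pi*(Dm/200)^2
Am = pi*(17.2/200)^2 = 0.023235 m^2
V = 0.023235*4.5 = 0.1046 m^3

0.1046


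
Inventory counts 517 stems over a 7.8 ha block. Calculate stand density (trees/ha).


Formula: Stand Density = N_trees / Area_ha
Density = 517 trees / 7.8 ha
Density = 66 trees/ha

66


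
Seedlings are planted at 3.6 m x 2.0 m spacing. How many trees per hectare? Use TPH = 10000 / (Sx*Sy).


Formula: TPH = 10000 m^2/ha / (spacing_x * spacing_y)
Area per tree = 3.6 m * 2.0 m = 7.2 m^2
TPH = 10000 / 7.2 = 1389 trees/ha

1389


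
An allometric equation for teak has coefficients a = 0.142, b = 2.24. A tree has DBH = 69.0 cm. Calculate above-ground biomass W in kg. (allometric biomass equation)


Formula: W = a * DBH^b  (allometric power law)
DBH^b = 69.0^2.24 = 13152.9135
W = 0.142 * 13152.9135 = 1867.7 kg

1867.7


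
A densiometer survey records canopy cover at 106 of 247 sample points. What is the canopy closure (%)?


Formula: Canopy closure = covered points / total points * 100
Closure = 106 / 247 * 100
Closure = 0.4291 * 100 = 42.9%

42.9


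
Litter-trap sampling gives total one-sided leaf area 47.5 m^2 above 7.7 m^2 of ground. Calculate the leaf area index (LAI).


Formula: LAI = total leaf area / ground area  (dimensionless)
LAI = 47.5 m^2 / 7.7 m^2
LAI = 6.17

6.17


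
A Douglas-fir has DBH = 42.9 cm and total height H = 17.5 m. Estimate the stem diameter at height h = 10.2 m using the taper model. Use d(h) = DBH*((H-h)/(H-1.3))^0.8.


Taper: d(h) = DBH * ((H - h) / (H - 1.3))^0.8
Numerator = H - h = 17.5 - 10.2 = 7.3 m
Denominator = H - 1.3 = 17.5 - 1.3 = 16.2 m
Ratio = 7.3 / 16.2 = 0.45062
d = 42.9 * 0.45062^0.8 = 22.7 cm

22.7


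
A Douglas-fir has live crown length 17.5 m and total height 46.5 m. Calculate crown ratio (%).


Formula: Crown Ratio = (Crown Length / Total Height) * 100
CR = (17.5 m / 46.5 m) * 100
CR = 0.3763 * 100 = 37.6%

37.6


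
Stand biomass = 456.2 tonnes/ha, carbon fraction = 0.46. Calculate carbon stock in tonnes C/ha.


Formula: Carbon Stock = Biomass * Carbon Fraction
C = 456.2 t/ha * 0.46
C = 209.9 t C/ha

209.9


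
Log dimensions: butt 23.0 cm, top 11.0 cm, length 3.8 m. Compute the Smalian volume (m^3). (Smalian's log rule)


Smalian: V = (A1 + A2)/2 * L,  A = pi*(D/200)^2
A1 = pi*(23.0/200)^2 = 0.041548 m^2
A2 = pi*(11.0/200)^2 = 0.009503 m^2
V = (0.041548+0.009503)/2*3.8 = 0.097 m^3

0.097


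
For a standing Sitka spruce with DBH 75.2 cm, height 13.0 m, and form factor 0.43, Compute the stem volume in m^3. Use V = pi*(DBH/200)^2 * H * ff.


Formula: V = pi * (DBH/200)^2 * H * ff
Radius = DBH/200 = 75.2/200 = 0.376 m
Radius^2 = 0.376^2 = 0.141376 m^2
V = pi * 0.141376 * 13.0 * 0.43
V = 2.483 m^3

2.483


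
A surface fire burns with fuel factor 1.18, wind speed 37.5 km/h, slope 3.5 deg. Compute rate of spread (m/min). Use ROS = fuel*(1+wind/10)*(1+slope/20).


Formula: ROS = fuel * (1 + wind/10) * (1 + slope/20)
Wind factor = 1 + 37.5/10 = 4.75
Slope factor = 1 + 3.5/20 = 1.175
ROS = 1.18 * 4.75 * 1.175 = 6.59 m/min

6.59


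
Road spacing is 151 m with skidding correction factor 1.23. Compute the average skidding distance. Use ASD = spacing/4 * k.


Formula: ASD = (spacing / 4) * correction
Uncorrected distance = spacing / 4 = 151 / 4 = 37.75 m
ASD = 37.75 * 1.23 = 46 m

46


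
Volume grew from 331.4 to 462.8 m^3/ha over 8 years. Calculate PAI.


Formula: PAI = (V_T2 - V_T1) / (T2 - T1)
Volume increment = 462.8 - 331.4 = 131.4 m^3/ha
PAI = 131.4 / 8 = 16.43 m^3/ha/year

16.43


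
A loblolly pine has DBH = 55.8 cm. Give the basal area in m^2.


Formula: BA = pi * (DBH/2)^2 / 10000  (cm^2 to m^2)
Radius = DBH/2 = 55.8/2 = 27.9 cm
BA = pi * 27.9^2 / 10000
   = 2445.4471 cm^2 / 10000
   = 0.2445 m^2

0.2445


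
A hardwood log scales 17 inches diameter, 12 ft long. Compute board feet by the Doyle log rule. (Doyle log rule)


Doyle: BF = (D - 4)^2 * L / 16
Adjusted diameter = 17 - 4 = 13 in
(D-4)^2 = 13^2 = 169
BF = 169 * 12 / 16 = 127 BF

127


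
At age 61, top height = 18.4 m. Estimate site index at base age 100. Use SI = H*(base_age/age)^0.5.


Formula: SI = H_dom * (base_age / age)^0.5
Age ratio = 100 / 61 = 1.63934
sqrt(age_ratio) = 1.28037
SI = 18.4 * 1.28037 = 23.6 m

23.6


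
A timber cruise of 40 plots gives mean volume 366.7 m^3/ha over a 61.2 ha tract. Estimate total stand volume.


Formula: Total Volume = Mean Volume per ha * Total Area
Total Volume = 366.7 m^3/ha * 61.2 ha
Total Volume = 22442 m^3

22442


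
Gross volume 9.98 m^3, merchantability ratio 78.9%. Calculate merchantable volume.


Formula: MV = V_total * (merchantable_pct / 100)
Merchantable fraction = 78.9% / 100 = 0.789
MV = 9.98 m^3 * 0.789 = 7.874 m^3

7.874


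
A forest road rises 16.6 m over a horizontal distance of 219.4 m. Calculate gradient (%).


Formula: Gradient = rise / run * 100
Gradient = 16.6 / 219.4 * 100 = 7.6%

7.6


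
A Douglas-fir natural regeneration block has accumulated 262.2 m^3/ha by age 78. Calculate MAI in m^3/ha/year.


Formula: MAI = Total Volume / Stand Age
MAI = 262.2 m^3/ha / 78 years
MAI = 3.36 m^3/ha/year

3.36


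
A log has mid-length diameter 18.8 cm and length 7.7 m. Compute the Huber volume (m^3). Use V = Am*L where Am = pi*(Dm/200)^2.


Huber: V = Am * L,  Am = pi*(Dm/200)^2
Am = pi*(18.8/200)^2 = 0.027759 m^2
V = 0.027759*7.7 = 0.2137 m^3

0.2137


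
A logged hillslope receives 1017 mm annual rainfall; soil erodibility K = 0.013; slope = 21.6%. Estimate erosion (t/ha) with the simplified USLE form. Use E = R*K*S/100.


Formula: E = R * K * S / 100  (simplified USLE)
R * K = 1017 * 0.013 = 13.221
E = 13.221 * 21.6 / 100 = 2.86 t/ha

2.86


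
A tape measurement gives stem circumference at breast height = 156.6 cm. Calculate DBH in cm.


Formula: DBH = C / pi
DBH = 156.6 / pi
pi = 3.14159...
DBH = 49.8 cm

49.8


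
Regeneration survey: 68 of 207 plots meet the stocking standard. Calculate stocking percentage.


Formula: Stocking % = stocked plots / total plots * 100
Stocking = 68 / 207 * 100
Stocking = 0.3285 * 100 = 32.9%

32.9


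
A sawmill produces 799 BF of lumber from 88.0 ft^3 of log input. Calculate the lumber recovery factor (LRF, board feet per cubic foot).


Formula: LRF = Lumber Output (BF) / Log Input (ft^3)
LRF = 799 BF / 88.0 ft^3
LRF = 9.08 BF/ft^3

9.08


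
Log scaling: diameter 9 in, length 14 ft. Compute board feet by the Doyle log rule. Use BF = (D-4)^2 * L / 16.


Doyle: BF = (D - 4)^2 * L / 16
Adjusted diameter = 9 - 4 = 5 in
(D-4)^2 = 5^2 = 25
BF = 25 * 14 / 16 = 22 BF

22


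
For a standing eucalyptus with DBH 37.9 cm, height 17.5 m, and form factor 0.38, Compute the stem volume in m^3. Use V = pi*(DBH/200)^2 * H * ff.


Formula: V = pi * (DBH/200)^2 * H * ff
Radius = DBH/200 = 37.9/200 = 0.1895 m
Radius^2 = 0.1895^2 = 0.03591025 m^2
V = pi * 0.03591025 * 17.5 * 0.38
V = 0.75 m^3

0.75


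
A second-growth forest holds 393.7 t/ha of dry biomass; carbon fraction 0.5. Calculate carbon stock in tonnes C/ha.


Formula: Carbon Stock = Biomass * Carbon Fraction
C = 393.7 t/ha * 0.5
C = 196.9 t C/ha

196.9


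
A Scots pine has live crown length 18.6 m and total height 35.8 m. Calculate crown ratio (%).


Formula: Crown Ratio = (Crown Length / Total Height) * 100
CR = (18.6 m / 35.8 m) * 100
CR = 0.5196 * 100 = 52.0%

52.0


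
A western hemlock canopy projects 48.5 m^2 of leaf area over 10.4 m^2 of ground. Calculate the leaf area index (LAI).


Formula: LAI = total leaf area / ground area  (dimensionless)
LAI = 48.5 m^2 / 10.4 m^2
LAI = 4.66

4.66


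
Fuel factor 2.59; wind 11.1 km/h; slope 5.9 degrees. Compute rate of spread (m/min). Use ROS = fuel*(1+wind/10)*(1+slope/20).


Formula: ROS = fuel * (1 + wind/10) * (1 + slope/20)
Wind factor = 1 + 11.1/10 = 2.11
Slope factor = 1 + 5.9/20 = 1.295
ROS = 2.59 * 2.11 * 1.295 = 7.08 m/min

7.08


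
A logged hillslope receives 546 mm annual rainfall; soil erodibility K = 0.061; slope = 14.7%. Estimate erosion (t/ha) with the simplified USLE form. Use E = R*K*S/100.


Formula: E = R * K * S / 100  (simplified USLE)
R * K = 546 * 0.061 = 33.306
E = 33.306 * 14.7 / 100 = 4.9 t/ha

4.9


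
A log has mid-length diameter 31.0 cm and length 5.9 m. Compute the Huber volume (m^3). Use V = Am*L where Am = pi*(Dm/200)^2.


Huber: V = Am * L,  Am = pi*(Dm/200)^2
Am = pi*(31.0/200)^2 = 0.075477 m^2
V = 0.075477*5.9 = 0.4453 m^3

0.4453


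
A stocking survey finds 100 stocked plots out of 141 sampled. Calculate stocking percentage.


Formula: Stocking % = stocked plots / total plots * 100
Stocking = 100 / 141 * 100
Stocking = 0.7092 * 100 = 70.9%

70.9


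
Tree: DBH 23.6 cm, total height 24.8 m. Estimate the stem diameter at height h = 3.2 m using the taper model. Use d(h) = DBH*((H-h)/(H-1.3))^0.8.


Taper: d(h) = DBH * ((H - h) / (H - 1.3))^0.8
Numerator = H - h = 24.8 - 3.2 = 21.6 m
Denominator = H - 1.3 = 24.8 - 1.3 = 23.5 m
Ratio = 21.6 / 23.5 = 0.91915
d = 23.6 * 0.91915^0.8 = 22.1 cm

22.1


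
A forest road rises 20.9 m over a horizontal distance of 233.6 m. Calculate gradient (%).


Formula: Gradient = rise / run * 100
Gradient = 20.9 / 233.6 * 100 = 8.9%

8.9


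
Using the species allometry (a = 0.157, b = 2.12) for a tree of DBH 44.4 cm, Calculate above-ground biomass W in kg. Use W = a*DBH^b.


Formula: W = a * DBH^b  (allometric power law)
DBH^b = 44.4^2.12 = 3107.7917
W = 0.157 * 3107.7917 = 487.9 kg

487.9


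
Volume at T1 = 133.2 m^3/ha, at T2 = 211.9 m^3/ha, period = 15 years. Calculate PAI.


Formula: PAI = (V_T2 - V_T1) / (T2 - T1)
Volume increment = 211.9 - 133.2 = 78.7 m^3/ha
PAI = 78.7 / 15 = 5.25 m^3/ha/year

5.25


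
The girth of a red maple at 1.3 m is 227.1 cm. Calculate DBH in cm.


Formula: DBH = C / pi
DBH = 227.1 / pi
pi = 3.14159...
DBH = 72.3 cm

72.3


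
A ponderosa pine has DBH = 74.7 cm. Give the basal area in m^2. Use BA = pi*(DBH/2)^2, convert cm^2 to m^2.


Formula: BA = pi * (DBH/2)^2 / 10000  (cm^2 to m^2)
Radius = DBH/2 = 74.7/2 = 37.35 cm
BA = pi * 37.35^2 / 10000
   = 4382.5924 cm^2 / 10000
   = 0.4383 m^2

0.4383


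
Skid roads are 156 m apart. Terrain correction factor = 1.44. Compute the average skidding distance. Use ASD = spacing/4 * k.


Formula: ASD = (spacing / 4) * correction
Uncorrected distance = spacing / 4 = 156 / 4 = 39 m
ASD = 39 * 1.44 = 56 m

56


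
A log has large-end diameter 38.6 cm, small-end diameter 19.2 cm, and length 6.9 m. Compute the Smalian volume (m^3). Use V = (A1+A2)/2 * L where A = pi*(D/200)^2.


Smalian: V = (A1 + A2)/2 * L,  A = pi*(D/200)^2
A1 = pi*(38.6/200)^2 = 0.117021 m^2
A2 = pi*(19.2/200)^2 = 0.028953 m^2
V = (0.117021+0.028953)/2*6.9 = 0.5036 m^3

0.5036


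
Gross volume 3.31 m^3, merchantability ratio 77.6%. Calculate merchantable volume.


Formula: MV = V_total * (merchantable_pct / 100)
Merchantable fraction = 77.6% / 100 = 0.776
MV = 3.31 m^3 * 0.776 = 2.569 m^3

2.569


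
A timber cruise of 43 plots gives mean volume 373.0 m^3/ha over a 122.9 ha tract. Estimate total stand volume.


Formula: Total Volume = Mean Volume per ha * Total Area
Total Volume = 373.0 m^3/ha * 122.9 ha
Total Volume = 45842 m^3

45842


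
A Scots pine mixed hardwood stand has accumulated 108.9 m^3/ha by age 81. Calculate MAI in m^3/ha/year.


Formula: MAI = Total Volume / Stand Age
MAI = 108.9 m^3/ha / 81 years
MAI = 1.34 m^3/ha/year

1.34


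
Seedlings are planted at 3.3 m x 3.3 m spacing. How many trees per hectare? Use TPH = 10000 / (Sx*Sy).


Formula: TPH = 10000 m^2/ha / (spacing_x * spacing_y)
Area per tree = 3.3 m * 3.3 m = 10.89 m^2
TPH = 10000 / 10.89 = 918 trees/ha

918


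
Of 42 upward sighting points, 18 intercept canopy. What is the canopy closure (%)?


Formula: Canopy closure = covered points / total points * 100
Closure = 18 / 42 * 100
Closure = 0.4286 * 100 = 42.9%

42.9


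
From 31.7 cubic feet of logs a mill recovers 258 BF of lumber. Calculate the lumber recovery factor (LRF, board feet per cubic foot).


Formula: LRF = Lumber Output (BF) / Log Input (ft^3)
LRF = 258 BF / 31.7 ft^3
LRF = 8.14 BF/ft^3

8.14


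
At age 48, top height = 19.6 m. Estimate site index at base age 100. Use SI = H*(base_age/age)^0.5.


Formula: SI = H_dom * (base_age / age)^0.5
Age ratio = 100 / 48 = 2.08333
sqrt(age_ratio) = 1.44338
SI = 19.6 * 1.44338 = 28.3 m

28.3


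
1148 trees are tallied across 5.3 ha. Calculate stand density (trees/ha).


Formula: Stand Density = N_trees / Area_ha
Density = 1148 trees / 5.3 ha
Density = 217 trees/ha

217


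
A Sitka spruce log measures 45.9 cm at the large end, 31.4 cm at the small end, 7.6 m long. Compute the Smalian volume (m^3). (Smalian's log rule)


Smalian: V = (A1 + A2)/2 * L,  A = pi*(D/200)^2
A1 = pi*(45.9/200)^2 = 0.165468 m^2
A2 = pi*(31.4/200)^2 = 0.077437 m^2
V = (0.165468+0.077437)/2*7.6 = 0.923 m^3

0.923


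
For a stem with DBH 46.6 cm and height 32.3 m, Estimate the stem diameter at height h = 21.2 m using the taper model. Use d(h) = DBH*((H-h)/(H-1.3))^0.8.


Taper: d(h) = DBH * ((H - h) / (H - 1.3))^0.8
Numerator = H - h = 32.3 - 21.2 = 11.1 m
Denominator = H - 1.3 = 32.3 - 1.3 = 31.0 m
Ratio = 11.1 / 31.0 = 0.35806
d = 46.6 * 0.35806^0.8 = 20.5 cm

20.5


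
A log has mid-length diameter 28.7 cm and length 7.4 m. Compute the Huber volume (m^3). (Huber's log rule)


Huber: V = Am * L,  Am = pi*(Dm/200)^2
Am = pi*(28.7/200)^2 = 0.064692 m^2
V = 0.064692*7.4 = 0.4787 m^3

0.4787


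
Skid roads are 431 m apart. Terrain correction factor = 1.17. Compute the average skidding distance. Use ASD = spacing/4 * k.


Formula: ASD = (spacing / 4) * correction
Uncorrected distance = spacing / 4 = 431 / 4 = 107.75 m
ASD = 107.75 * 1.17 = 126 m

126


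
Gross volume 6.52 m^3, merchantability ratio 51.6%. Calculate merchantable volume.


Formula: MV = V_total * (merchantable_pct / 100)
Merchantable fraction = 51.6% / 100 = 0.516
MV = 6.52 m^3 * 0.516 = 3.364 m^3

3.364


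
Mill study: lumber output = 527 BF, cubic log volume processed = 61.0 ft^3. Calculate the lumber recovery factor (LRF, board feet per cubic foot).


Formula: LRF = Lumber Output (BF) / Log Input (ft^3)
LRF = 527 BF / 61.0 ft^3
LRF = 8.64 BF/ft^3

8.64


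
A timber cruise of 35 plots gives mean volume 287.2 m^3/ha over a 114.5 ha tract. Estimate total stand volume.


Formula: Total Volume = Mean Volume per ha * Total Area
Total Volume = 287.2 m^3/ha * 114.5 ha
Total Volume = 32884 m^3

32884


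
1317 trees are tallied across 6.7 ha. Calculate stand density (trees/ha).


Formula: Stand Density = N_trees / Area_ha
Density = 1317 trees / 6.7 ha
Density = 197 trees/ha

197


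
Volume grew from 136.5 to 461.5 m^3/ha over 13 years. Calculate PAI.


Formula: PAI = (V_T2 - V_T1) / (T2 - T1)
Volume increment = 461.5 - 136.5 = 325.0 m^3/ha
PAI = 325.0 / 13 = 25.0 m^3/ha/year

25.0


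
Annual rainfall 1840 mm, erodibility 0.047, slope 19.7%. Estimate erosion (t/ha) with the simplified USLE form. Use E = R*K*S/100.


Formula: E = R * K * S / 100  (simplified USLE)
R * K = 1840 * 0.047 = 86.48
E = 86.48 * 19.7 / 100 = 17.04 t/ha

17.04


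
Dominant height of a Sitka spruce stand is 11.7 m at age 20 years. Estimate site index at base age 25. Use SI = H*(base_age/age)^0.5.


Formula: SI = H_dom * (base_age / age)^0.5
Age ratio = 25 / 20 = 1.25
sqrt(age_ratio) = 1.11803
SI = 11.7 * 1.11803 = 13.1 m

13.1


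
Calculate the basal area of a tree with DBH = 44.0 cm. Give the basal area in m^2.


Formula: BA = pi * (DBH/2)^2 / 10000  (cm^2 to m^2)
Radius = DBH/2 = 44.0/2 = 22.0 cm
BA = pi * 22.0^2 / 10000
   = 1520.5308 cm^2 / 10000
   = 0.1521 m^2

0.1521


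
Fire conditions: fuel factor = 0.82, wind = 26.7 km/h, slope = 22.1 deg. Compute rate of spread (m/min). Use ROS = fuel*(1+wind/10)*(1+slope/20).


Formula: ROS = fuel * (1 + wind/10) * (1 + slope/20)
Wind factor = 1 + 26.7/10 = 3.67
Slope factor = 1 + 22.1/20 = 2.105
ROS = 0.82 * 3.67 * 2.105 = 6.33 m/min

6.33


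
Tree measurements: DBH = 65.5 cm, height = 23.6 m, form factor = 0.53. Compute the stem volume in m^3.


Formula: V = pi * (DBH/200)^2 * H * ff
Radius = DBH/200 = 65.5/200 = 0.3275 m
Radius^2 = 0.3275^2 = 0.10725625 m^2
V = pi * 0.10725625 * 23.6 * 0.53
V = 4.215 m^3

4.215


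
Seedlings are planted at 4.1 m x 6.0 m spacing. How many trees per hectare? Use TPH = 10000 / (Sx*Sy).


Formula: TPH = 10000 m^2/ha / (spacing_x * spacing_y)
Area per tree = 4.1 m * 6.0 m = 24.6 m^2
TPH = 10000 / 24.6 = 407 trees/ha

407


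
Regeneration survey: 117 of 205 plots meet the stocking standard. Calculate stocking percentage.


Formula: Stocking % = stocked plots / total plots * 100
Stocking = 117 / 205 * 100
Stocking = 0.5707 * 100 = 57.1%

57.1


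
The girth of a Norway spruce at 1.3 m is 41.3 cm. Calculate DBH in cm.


Formula: DBH = C / pi
DBH = 41.3 / pi
pi = 3.14159...
DBH = 13.1 cm

13.1


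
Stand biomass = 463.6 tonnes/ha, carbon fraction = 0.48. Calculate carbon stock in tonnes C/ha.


Formula: Carbon Stock = Biomass * Carbon Fraction
C = 463.6 t/ha * 0.48
C = 222.5 t C/ha

222.5


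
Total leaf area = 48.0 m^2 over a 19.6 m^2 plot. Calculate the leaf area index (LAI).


Formula: LAI = total leaf area / ground area  (dimensionless)
LAI = 48.0 m^2 / 19.6 m^2
LAI = 2.45

2.45


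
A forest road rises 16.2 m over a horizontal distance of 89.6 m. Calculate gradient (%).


Formula: Gradient = rise / run * 100
Gradient = 16.2 / 89.6 * 100 = 18.1%

18.1


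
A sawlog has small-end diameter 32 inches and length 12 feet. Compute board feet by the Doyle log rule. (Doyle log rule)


Doyle: BF = (D - 4)^2 * L / 16
Adjusted diameter = 32 - 4 = 28 in
(D-4)^2 = 28^2 = 784
BF = 784 * 12 / 16 = 588 BF

588


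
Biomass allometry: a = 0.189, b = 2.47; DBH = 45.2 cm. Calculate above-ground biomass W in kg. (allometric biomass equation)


Formula: W = a * DBH^b  (allometric power law)
DBH^b = 45.2^2.47 = 12251.5753
W = 0.189 * 12251.5753 = 2315.5 kg

2315.5


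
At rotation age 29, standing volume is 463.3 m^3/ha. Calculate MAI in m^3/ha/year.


Formula: MAI = Total Volume / Stand Age
MAI = 463.3 m^3/ha / 29 years
MAI = 15.98 m^3/ha/year

15.98


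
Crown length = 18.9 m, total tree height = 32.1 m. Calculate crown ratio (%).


Formula: Crown Ratio = (Crown Length / Total Height) * 100
CR = (18.9 m / 32.1 m) * 100
CR = 0.5888 * 100 = 58.9%

58.9


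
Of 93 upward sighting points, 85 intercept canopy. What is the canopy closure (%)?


Formula: Canopy closure = covered points / total points * 100
Closure = 85 / 93 * 100
Closure = 0.914 * 100 = 91.4%

91.4


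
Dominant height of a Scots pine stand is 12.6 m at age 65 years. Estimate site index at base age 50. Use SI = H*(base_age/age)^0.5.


Formula: SI = H_dom * (base_age / age)^0.5
Age ratio = 50 / 65 = 0.76923
sqrt(age_ratio) = 0.87706
SI = 12.6 * 0.87706 = 11.1 m

11.1


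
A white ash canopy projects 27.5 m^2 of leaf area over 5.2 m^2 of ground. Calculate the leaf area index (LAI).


Formula: LAI = total leaf area / ground area  (dimensionless)
LAI = 27.5 m^2 / 5.2 m^2
LAI = 5.29

5.29


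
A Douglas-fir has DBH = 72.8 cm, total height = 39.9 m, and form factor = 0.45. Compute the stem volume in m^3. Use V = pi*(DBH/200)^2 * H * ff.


Formula: V = pi * (DBH/200)^2 * H * ff
Radius = DBH/200 = 72.8/200 = 0.364 m
Radius^2 = 0.364^2 = 0.132496 m^2
V = pi * 0.132496 * 39.9 * 0.45
V = 7.474 m^3

7.474


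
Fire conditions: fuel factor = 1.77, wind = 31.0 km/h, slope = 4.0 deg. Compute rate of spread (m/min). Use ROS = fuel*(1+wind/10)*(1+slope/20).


Formula: ROS = fuel * (1 + wind/10) * (1 + slope/20)
Wind factor = 1 + 31.0/10 = 4.1
Slope factor = 1 + 4.0/20 = 1.2
ROS = 1.77 * 4.1 * 1.2 = 8.71 m/min

8.71


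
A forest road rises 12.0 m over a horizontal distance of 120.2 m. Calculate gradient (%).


Formula: Gradient = rise / run * 100
Gradient = 12.0 / 120.2 * 100 = 10.0%

10.0


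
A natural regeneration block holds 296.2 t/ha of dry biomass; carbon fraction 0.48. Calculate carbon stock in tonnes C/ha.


Formula: Carbon Stock = Biomass * Carbon Fraction
C = 296.2 t/ha * 0.48
C = 142.2 t C/ha

142.2


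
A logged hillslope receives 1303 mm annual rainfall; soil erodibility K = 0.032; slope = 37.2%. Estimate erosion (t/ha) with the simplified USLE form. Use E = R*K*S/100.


Formula: E = R * K * S / 100  (simplified USLE)
R * K = 1303 * 0.032 = 41.696
E = 41.696 * 37.2 / 100 = 15.51 t/ha

15.51


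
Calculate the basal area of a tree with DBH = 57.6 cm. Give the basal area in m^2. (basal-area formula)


Formula: BA = pi * (DBH/2)^2 / 10000  (cm^2 to m^2)
Radius = DBH/2 = 57.6/2 = 28.8 cm
BA = pi * 28.8^2 / 10000
   = 2605.7626 cm^2 / 10000
   = 0.2606 m^2

0.2606


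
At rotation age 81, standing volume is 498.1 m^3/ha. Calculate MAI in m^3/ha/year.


Formula: MAI = Total Volume / Stand Age
MAI = 498.1 m^3/ha / 81 years
MAI = 6.15 m^3/ha/year

6.15


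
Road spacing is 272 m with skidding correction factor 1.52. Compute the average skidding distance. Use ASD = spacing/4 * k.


Formula: ASD = (spacing / 4) * correction
Uncorrected distance = spacing / 4 = 272 / 4 = 68 m
ASD = 68 * 1.52 = 103 m

103


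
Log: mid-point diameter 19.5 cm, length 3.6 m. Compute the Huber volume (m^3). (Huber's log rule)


Huber: V = Am * L,  Am = pi*(Dm/200)^2
Am = pi*(19.5/200)^2 = 0.029865 m^2
V = 0.029865*3.6 = 0.1075 m^3

0.1075


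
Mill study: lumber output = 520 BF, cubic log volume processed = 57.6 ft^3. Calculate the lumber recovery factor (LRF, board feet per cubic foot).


Formula: LRF = Lumber Output (BF) / Log Input (ft^3)
LRF = 520 BF / 57.6 ft^3
LRF = 9.03 BF/ft^3

9.03


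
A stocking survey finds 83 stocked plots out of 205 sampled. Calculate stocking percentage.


Formula: Stocking % = stocked plots / total plots * 100
Stocking = 83 / 205 * 100
Stocking = 0.4049 * 100 = 40.5%

40.5


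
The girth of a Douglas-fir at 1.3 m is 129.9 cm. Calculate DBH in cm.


Formula: DBH = C / pi
DBH = 129.9 / pi
pi = 3.14159...
DBH = 41.3 cm

41.3


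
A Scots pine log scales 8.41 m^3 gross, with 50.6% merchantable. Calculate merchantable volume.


Formula: MV = V_total * (merchantable_pct / 100)
Merchantable fraction = 50.6% / 100 = 0.506
MV = 8.41 m^3 * 0.506 = 4.255 m^3

4.255
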